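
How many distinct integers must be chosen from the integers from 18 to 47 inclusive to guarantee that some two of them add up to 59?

Two chosen integers sum to 59 exactly when both halves of some pair {x, 59−x} with 18 ≤ x ≤ 59−x ≤ 41 are chosen — 12 such pairs.
The remaining 6 elements (those with no distinct partner in range) can never complete a 59-sum, so the worst case takes all of them and one from each pair: 6 + 12 = 18.
By the pigeonhole principle, the 19th integer has to be the second member of some pair, so 18 + 1 = 19.

19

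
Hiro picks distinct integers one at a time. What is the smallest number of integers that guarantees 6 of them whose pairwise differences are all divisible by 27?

Integers whose pairwise differences are multiples of 27 are exactly those sharing a remainder mod 27. By the pigeonhole principle, the 27 residue classes mod 27 are the pigeonholes.
With 135 integers one could put 5 in each residue class and have no class reach 6.
The 136th integer pushes some class to 6, so 27·5 + 1 = 136.

136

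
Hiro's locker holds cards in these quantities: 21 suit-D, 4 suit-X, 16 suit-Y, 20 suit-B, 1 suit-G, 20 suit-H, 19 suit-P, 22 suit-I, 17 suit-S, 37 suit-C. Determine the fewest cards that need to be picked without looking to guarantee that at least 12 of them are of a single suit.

An adversary could hand out at most 11 cards per suit (suit-X, suit-G run out sooner): 11 + 4 + 11 + 11 + 1 + 11 + 11 + 11 + 11 + 11 = 93 cards and still no suit has 12.
One more card lands in a suit already at 11, so 94 draws are enough and 93 are not.

94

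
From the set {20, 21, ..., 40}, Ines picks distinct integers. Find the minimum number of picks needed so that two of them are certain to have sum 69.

A set avoiding the sum 69 can contain at most one of each pair {x, 69−x}, plus the 9 elements whose complement lies outside the range.
The integers 20, …, 34 (15 of them) are such a set: any two sum to at least 20+21 = 41 and at most 33+34 = 67 < 69.
Any 16th integer completes one of the 6 pairs, so 16 choices force a sum of 69.

16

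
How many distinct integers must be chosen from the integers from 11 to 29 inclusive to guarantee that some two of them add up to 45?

13

Two chosen integers sum to 45 exactly when both halves of some pair {x, 45−x} with 16 ≤ x ≤ 45−x ≤ 29 are chosen — 7 such pairs.
The remaining 5 elements (those with no distinct partner in range) can never complete a 45-sum, so the worst case takes all of them and one from each pair: 5 + 7 = 12.
The 13th integer has to be the second member of some pair, so 12 + 1 = 13.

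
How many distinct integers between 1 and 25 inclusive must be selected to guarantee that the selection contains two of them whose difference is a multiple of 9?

10

Integers whose pairwise differences are multiples of 9 are exactly those sharing a remainder mod 9. Pigeonhole: the 9 residue classes mod 9 are the pigeonholes.
With 9 integers one could put 1 in each residue class and have no class reach 2.
The 10th integer pushes some class to 2, so 9·1 + 1 = 10.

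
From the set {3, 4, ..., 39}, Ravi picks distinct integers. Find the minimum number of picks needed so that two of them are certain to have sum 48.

23

Group the elements by complementary pair {x, 48−x}: {9,39}, {10,38}, {11,37}, …, giving 15 two-element pairs; the single value 24 (it cannot pair with itself since the integers are distinct); and 6 integers whose partner 48−x falls outside [3,39].
By pigeonhole, treating each of those 22 groups as a pigeonhole, one can pick one integer per group — 22 integers — with no two summing to 48.
The 23rd integer lands in an occupied pair, forcing a sum of 48.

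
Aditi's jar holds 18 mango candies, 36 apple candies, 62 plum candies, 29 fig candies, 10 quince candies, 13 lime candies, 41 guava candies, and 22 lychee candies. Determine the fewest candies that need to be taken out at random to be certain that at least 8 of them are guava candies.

198

In the worst case for collecting guava candies, every non-guava candy comes out first.
There are 18 + 36 + 62 + 29 + 10 + 13 + 22 = 190 non-guava candies altogether.
After those, each further candy must be guava, so 190 + 8 = 198 draws guarantee 8 guava candies.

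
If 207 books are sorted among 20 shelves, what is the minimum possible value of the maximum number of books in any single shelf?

The 20 shelves are the holes and the 207 books are the pigeons.
If every shelf held at most 10 books, the total would be at most 20 × 10 = 200, which is less than 207.
So some shelf holds at least ⌈207/20⌉ = 11 books.

11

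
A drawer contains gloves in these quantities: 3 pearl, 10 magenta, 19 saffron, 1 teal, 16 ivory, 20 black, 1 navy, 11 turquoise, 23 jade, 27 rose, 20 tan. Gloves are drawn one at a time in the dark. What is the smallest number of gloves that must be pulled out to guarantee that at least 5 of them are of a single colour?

38

Put each drawn glove into a box by colour. The largest draw with every box below 5 takes min(count, 4) from each colour; colours with fewer than 4 contribute all they have.
Σ min(cᵢ, 4) = 3 + 4 + 4 + 1 + 4 + 4 + 1 + 4 + 4 + 4 + 4 = 37.
Draw number 37 + 1 = 38 must push one box to 5.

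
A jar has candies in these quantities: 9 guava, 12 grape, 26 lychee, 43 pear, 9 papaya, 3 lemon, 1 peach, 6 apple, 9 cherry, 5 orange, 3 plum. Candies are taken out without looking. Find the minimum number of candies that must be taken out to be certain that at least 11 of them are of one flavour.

76

An adversary could hand out at most 10 candies per flavour (8 flavours run out sooner): 9 + 10 + 10 + 10 + 9 + 3 + 1 + 6 + 9 + 5 + 3 = 75 candies and still no flavour has 11.
Pigeonhole: one more candy lands in a flavour already at 10, so 76 draws are enough and 75 are not.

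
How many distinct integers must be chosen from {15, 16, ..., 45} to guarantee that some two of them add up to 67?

20

Two chosen integers sum to 67 exactly when both halves of some pair {x, 67−x} with 22 ≤ x ≤ 67−x ≤ 45 are chosen — 12 such pairs.
The remaining 7 elements (those with no distinct partner in range) can never complete a 67-sum, so the worst case takes all of them and one from each pair: 7 + 12 = 19.
The 20th integer has to be the second member of some pair, so 19 + 1 = 20.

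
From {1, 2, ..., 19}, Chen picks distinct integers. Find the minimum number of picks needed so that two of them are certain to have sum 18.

A set avoiding the sum 18 can contain at most one of each pair {x, 18−x}, plus the 3 elements whose complement lies outside the range or equal to its own complement.
The integers 9, …, 19 (11 of them) are such a set: any two sum to at least 9+10 = 19 > 18.
By the pigeonhole principle, any 12th integer completes one of the 8 pairs, so 12 choices force a sum of 18.

12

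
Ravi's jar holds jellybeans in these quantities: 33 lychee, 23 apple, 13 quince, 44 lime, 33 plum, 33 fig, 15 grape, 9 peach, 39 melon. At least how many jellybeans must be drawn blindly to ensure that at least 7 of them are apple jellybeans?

In the worst case for collecting apple jellybeans, every non-apple jellybean comes out first.
There are 33 + 13 + 44 + 33 + 33 + 15 + 9 + 39 = 219 non-apple jellybeans altogether.
After those, each further jellybean must be apple, so 219 + 7 = 226 draws guarantee 7 apple jellybeans.

226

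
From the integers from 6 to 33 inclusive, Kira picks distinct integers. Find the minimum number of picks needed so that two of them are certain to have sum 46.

19

Group the elements by complementary pair {x, 46−x}: {13,33}, {14,32}, {15,31}, …, giving 10 two-element pairs; the single value 23 (it cannot pair with itself since the integers are distinct); and 7 integers whose partner 46−x falls outside [6,33].
Treating each of those 18 groups as a pigeonhole, one can pick one integer per group — 18 integers — with no two summing to 46.
The 19th integer lands in an occupied pair, forcing a sum of 46.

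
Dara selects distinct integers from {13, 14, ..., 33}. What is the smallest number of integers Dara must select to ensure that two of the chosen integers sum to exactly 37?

16

A set avoiding the sum 37 can contain at most one of each pair {x, 37−x}, plus the 9 elements whose complement lies outside the range.
The integers 19, …, 33 (15 of them) are such a set: any two sum to at least 19+20 = 39 > 37.
Any 16th integer completes one of the 6 pairs, so 16 choices force a sum of 37.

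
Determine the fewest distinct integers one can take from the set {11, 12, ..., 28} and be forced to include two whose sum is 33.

13

A set avoiding the sum 33 can contain at most one of each pair {x, 33−x}, plus the 6 elements whose complement lies outside the range.
The integers 17, …, 28 (12 of them) are such a set: any two sum to at least 17+18 = 35 > 33.
Any 13th integer completes one of the 6 pairs, so 13 choices force a sum of 33.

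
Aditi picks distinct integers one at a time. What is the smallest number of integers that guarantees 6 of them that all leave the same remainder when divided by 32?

The 32 residue classes mod 32 are the pigeonholes.
With 160 integers one could put 5 in each residue class and have no class reach 6.
The 161st integer pushes some class to 6, so 32·5 + 1 = 161.

161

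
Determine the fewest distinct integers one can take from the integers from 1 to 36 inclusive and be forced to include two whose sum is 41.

Two chosen integers sum to 41 exactly when both halves of some pair {x, 41−x} with 5 ≤ x ≤ 41−x ≤ 36 are chosen — 16 such pairs.
The remaining 4 elements (those with no distinct partner in range) can never complete a 41-sum, so the worst case takes all of them and one from each pair: 4 + 16 = 20.
By the pigeonhole principle, the 21st integer has to be the second member of some pair, so 20 + 1 = 21.

21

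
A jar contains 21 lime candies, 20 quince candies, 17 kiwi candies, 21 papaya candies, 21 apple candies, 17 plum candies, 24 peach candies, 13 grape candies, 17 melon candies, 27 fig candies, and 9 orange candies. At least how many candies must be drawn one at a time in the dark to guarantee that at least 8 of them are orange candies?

206

In the worst case for collecting orange candies, every non-orange candy comes out first.
There are 21 + 20 + 17 + 21 + 21 + 17 + 24 + 13 + 17 + 27 = 198 non-orange candies altogether.
After those, each further candy must be orange, so 198 + 8 = 206 draws guarantee 8 orange candies.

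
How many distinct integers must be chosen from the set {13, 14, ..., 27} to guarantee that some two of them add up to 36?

11

Two chosen integers sum to 36 exactly when both halves of some pair {x, 36−x} with 13 ≤ x ≤ 36−x ≤ 23 are chosen — 5 such pairs.
The remaining 5 elements (those with no distinct partner in range) can never complete a 36-sum, so the worst case takes all of them and one from each pair: 5 + 5 = 10.
The 11th integer has to be the second member of some pair, so 10 + 1 = 11.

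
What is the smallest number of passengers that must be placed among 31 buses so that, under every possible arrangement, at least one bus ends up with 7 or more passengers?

187

With 186 passengers one could put exactly 6 in each of the 31 buses, and no bus would reach 7.
One more passenger must land in a bus that already has 6, giving it 7.
So 31 × 6 + 1 = 187 passengers are required.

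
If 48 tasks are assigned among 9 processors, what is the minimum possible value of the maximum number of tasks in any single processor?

The 9 processors are the holes and the 48 tasks are the pigeons.
If every processor held at most 5 tasks, the total would be at most 9 × 5 = 45, which is less than 48.
So some processor holds at least ⌈48/9⌉ = 6 tasks.

6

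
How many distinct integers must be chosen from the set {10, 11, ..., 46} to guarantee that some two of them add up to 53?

Group the elements by complementary pair {x, 53−x}: {10,43}, {11,42}, {12,41}, …, giving 17 two-element pairs and 3 integers whose partner 53−x falls outside [10,46].
Treating each of those 20 groups as a pigeonhole, one can pick one integer per group — 20 integers — with no two summing to 53.
The 21st integer lands in an occupied pair, forcing a sum of 53.

21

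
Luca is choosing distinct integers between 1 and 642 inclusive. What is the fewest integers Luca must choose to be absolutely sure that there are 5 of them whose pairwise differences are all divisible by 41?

Integers whose pairwise differences are multiples of 41 are exactly those sharing a remainder mod 41. By pigeonhole, the 41 residue classes mod 41 are the pigeonholes.
With 164 integers one could put 4 in each residue class and have no class reach 5.
The 165th integer pushes some class to 5, so 41·4 + 1 = 165.

165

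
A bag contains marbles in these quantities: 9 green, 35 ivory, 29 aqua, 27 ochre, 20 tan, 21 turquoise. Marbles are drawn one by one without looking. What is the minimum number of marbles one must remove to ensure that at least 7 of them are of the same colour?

37

An adversary could hand out at most 6 marbles per colour: 6 + 6 + 6 + 6 + 6 + 6 = 36 marbles and still no colour has 7.
By pigeonhole, one more marble lands in a colour already at 6, so 37 draws are enough and 36 are not.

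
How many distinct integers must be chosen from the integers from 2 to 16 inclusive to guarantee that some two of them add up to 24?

12

A set avoiding the sum 24 can contain at most one of each pair {x, 24−x}, plus the 7 elements whose complement lies outside the range or equal to its own complement.
The integers 2, …, 12 (11 of them) are such a set: any two sum to at least 2+3 = 5 and at most 11+12 = 23 < 24.
By pigeonhole, any 12th integer completes one of the 4 pairs, so 12 choices force a sum of 24.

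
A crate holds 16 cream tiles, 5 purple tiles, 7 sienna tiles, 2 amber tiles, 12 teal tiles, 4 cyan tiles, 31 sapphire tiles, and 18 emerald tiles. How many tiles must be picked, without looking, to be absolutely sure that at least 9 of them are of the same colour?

The 8 colours are the holes; the tiles drawn are the pigeons.
To avoid 9 of any one colour, the worst case takes at most 8 of each colour, or every tile of a colour that has fewer than 8.
That gives 8 + 5 + 7 + 2 + 8 + 4 + 8 + 8 = 50 tiles with no colour reaching 9.
The next tile forces some colour to 9, so 50 + 1 = 51.

51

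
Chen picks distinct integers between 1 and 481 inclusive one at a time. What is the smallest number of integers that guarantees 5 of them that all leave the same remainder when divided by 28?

113

Pigeonhole: the 28 residue classes mod 28 are the pigeonholes.
With 112 integers one could put 4 in each residue class and have no class reach 5.
The 113th integer pushes some class to 5, so 28·4 + 1 = 113.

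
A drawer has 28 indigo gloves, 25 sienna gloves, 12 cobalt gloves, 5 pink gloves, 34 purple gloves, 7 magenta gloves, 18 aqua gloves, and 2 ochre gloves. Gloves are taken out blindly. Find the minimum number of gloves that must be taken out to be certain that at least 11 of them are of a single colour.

An adversary could hand out at most 10 gloves per colour (pink, magenta, ochre run out sooner): 10 + 10 + 10 + 5 + 10 + 7 + 10 + 2 = 64 gloves and still no colour has 11.
One more glove lands in a colour already at 10, so 65 draws are enough and 64 are not.

65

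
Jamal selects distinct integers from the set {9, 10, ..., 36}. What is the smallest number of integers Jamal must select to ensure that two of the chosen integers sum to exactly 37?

Group the elements by complementary pair {x, 37−x}: {9,28}, {10,27}, {11,26}, …, giving 10 two-element pairs and 8 integers whose partner 37−x falls outside [9,36].
Pigeonhole: treating each of those 18 groups as a pigeonhole, one can pick one integer per group — 18 integers — with no two summing to 37.
The 19th integer lands in an occupied pair, forcing a sum of 37.

19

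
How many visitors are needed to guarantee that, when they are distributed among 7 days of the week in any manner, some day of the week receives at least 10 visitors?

With 63 visitors one could put exactly 9 in each of the 7 days of the week, and no day of the week would reach 10.
Pigeonhole: one more visitor must land in a day of the week that already has 9, giving it 10.
So 7 × 9 + 1 = 64 visitors are required.

64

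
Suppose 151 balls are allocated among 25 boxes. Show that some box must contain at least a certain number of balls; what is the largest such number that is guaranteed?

7

The 25 boxes are the holes and the 151 balls are the pigeons.
If every box held at most 6 balls, the total would be at most 25 × 6 = 150, which is less than 151.
So some box holds at least ⌈151/25⌉ = 7 balls.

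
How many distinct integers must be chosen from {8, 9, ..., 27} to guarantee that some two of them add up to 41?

A set avoiding the sum 41 can contain at most one of each pair {x, 41−x}, plus the 6 elements whose complement lies outside the range.
The integers 8, …, 20 (13 of them) are such a set: any two sum to at least 8+9 = 17 and at most 19+20 = 39 < 41.
Any 14th integer completes one of the 7 pairs, so 14 choices force a sum of 41.

14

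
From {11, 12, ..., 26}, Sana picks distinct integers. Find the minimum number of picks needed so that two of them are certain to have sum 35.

10

A set avoiding the sum 35 can contain at most one of each pair {x, 35−x}, plus the 2 elements whose complement lies outside the range.
The integers 18, …, 26 (9 of them) are such a set: any two sum to at least 18+19 = 37 > 35.
Any 10th integer completes one of the 7 pairs, so 10 choices force a sum of 35.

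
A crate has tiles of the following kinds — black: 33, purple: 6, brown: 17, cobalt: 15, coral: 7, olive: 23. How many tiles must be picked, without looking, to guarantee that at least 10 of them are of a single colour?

An adversary could hand out at most 9 tiles per colour (purple, coral run out sooner): 9 + 6 + 9 + 9 + 7 + 9 = 49 tiles and still no colour has 10.
One more tile lands in a colour already at 9, so 50 draws are enough and 49 are not.

50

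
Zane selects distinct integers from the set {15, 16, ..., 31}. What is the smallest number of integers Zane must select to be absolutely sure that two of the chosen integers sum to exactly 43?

11

A set avoiding the sum 43 can contain at most one of each pair {x, 43−x}, plus the 3 elements whose complement lies outside the range.
The integers 22, …, 31 (10 of them) are such a set: any two sum to at least 22+23 = 45 > 43.
By the pigeonhole principle, any 11th integer completes one of the 7 pairs, so 11 choices force a sum of 43.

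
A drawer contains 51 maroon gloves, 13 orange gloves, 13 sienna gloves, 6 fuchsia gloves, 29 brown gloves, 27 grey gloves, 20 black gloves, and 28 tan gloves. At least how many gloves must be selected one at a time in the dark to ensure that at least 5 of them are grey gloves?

In the worst case for collecting grey gloves, every non-grey glove comes out first.
There are 51 + 13 + 13 + 6 + 29 + 20 + 28 = 160 non-grey gloves altogether.
After those, each further glove must be grey, so 160 + 5 = 165 draws guarantee 5 grey gloves.

165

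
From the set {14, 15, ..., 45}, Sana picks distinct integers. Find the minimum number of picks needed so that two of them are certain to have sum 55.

19

A set avoiding the sum 55 can contain at most one of each pair {x, 55−x}, plus the 4 elements whose complement lies outside the range.
The integers 28, …, 45 (18 of them) are such a set: any two sum to at least 28+29 = 57 > 55.
Any 19th integer completes one of the 14 pairs, so 19 choices force a sum of 55.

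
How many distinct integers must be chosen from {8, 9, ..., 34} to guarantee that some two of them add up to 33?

19

Two chosen integers sum to 33 exactly when both halves of some pair {x, 33−x} with 8 ≤ x ≤ 33−x ≤ 25 are chosen — 9 such pairs.
The remaining 9 elements (those with no distinct partner in range) can never complete a 33-sum, so the worst case takes all of them and one from each pair: 9 + 9 = 18.
The 19th integer has to be the second member of some pair, so 18 + 1 = 19.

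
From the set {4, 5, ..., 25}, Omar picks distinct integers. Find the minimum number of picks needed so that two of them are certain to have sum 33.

Group the elements by complementary pair {x, 33−x}: {8,25}, {9,24}, {10,23}, …, giving 9 two-element pairs and 4 integers whose partner 33−x falls outside [4,25].
By pigeonhole, treating each of those 13 groups as a pigeonhole, one can pick one integer per group — 13 integers — with no two summing to 33.
The 14th integer lands in an occupied pair, forcing a sum of 33.

14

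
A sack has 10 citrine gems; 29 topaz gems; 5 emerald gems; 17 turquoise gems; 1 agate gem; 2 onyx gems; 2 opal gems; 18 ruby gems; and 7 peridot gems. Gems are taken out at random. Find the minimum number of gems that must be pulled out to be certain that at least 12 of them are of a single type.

The 9 types are the holes; the gems drawn are the pigeons.
To avoid 12 of any one type, the worst case takes at most 11 of each type, or every gem of a type that has fewer than 11.
That gives 10 + 11 + 5 + 11 + 1 + 2 + 2 + 11 + 7 = 60 gems with no type reaching 12.
The next gem forces some type to 12, so 60 + 1 = 61.

61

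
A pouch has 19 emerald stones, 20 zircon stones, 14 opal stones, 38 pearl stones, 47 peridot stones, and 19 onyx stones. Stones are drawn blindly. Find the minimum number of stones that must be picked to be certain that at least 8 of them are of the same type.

43

Pigeonhole: put each drawn stone into a box by type. The largest draw with every box below 8 takes min(count, 7) from each type.
Σ min(cᵢ, 7) = 7 + 7 + 7 + 7 + 7 + 7 = 42.
Draw number 42 + 1 = 43 must push one box to 8.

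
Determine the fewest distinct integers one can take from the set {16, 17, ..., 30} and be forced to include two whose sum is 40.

Group the elements by complementary pair {x, 40−x}: {16,24}, {17,23}, {18,22}, …, giving 4 two-element pairs, the single value 20 (it cannot pair with itself since the integers are distinct), and 6 integers whose partner 40−x falls outside [16,30].
By pigeonhole, treating each of those 11 groups as a pigeonhole, one can pick one integer per group — 11 integers — with no two summing to 40.
The 12th integer lands in an occupied pair, forcing a sum of 40.

12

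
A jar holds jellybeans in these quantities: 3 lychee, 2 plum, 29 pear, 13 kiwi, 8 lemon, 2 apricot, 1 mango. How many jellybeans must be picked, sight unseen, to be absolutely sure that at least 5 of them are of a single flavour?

Pigeonhole: the 7 flavours are the holes; the jellybeans drawn are the pigeons.
To avoid 5 of any one flavour, the worst case takes at most 4 of each flavour, or every jellybean of a flavour that has fewer than 4.
That gives 3 + 2 + 4 + 4 + 4 + 2 + 1 = 20 jellybeans with no flavour reaching 5.
The next jellybean forces some flavour to 5, so 20 + 1 = 21.

21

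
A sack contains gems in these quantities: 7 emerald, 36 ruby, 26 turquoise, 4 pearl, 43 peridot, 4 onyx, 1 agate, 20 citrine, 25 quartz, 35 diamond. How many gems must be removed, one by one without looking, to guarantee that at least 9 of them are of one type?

65

An adversary could hand out at most 8 gems per type (4 types run out sooner): 7 + 8 + 8 + 4 + 8 + 4 + 1 + 8 + 8 + 8 = 64 gems and still no type has 9.
Pigeonhole: one more gem lands in a type already at 8, so 65 draws are enough and 64 are not.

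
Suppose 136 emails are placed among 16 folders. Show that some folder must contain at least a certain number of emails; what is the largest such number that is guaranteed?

By pigeonhole, the 16 folders are the holes and the 136 emails are the pigeons.
If every folder held at most 8 emails, the total would be at most 16 × 8 = 128, which is less than 136.
So some folder holds at least ⌈136/16⌉ = 9 emails.

9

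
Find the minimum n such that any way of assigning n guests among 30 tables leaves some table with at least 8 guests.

With 210 guests one could put exactly 7 in each of the 30 tables, and no table would reach 8.
By pigeonhole, one more guest must land in a table that already has 7, giving it 8.
So 30 × 7 + 1 = 211 guests are required.

211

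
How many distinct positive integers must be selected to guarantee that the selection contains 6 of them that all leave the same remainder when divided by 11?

56

By the pigeonhole principle, the 11 residue classes mod 11 are the pigeonholes.
With 55 integers one could put 5 in each residue class and have no class reach 6.
The 56th integer pushes some class to 6, so 11·5 + 1 = 56.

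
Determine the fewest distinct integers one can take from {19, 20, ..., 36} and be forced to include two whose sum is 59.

12

Group the elements by complementary pair {x, 59−x}: {23,36}, {24,35}, {25,34}, …, giving 7 two-element pairs and 4 integers whose partner 59−x falls outside [19,36].
By the pigeonhole principle, treating each of those 11 groups as a pigeonhole, one can pick one integer per group — 11 integers — with no two summing to 59.
The 12th integer lands in an occupied pair, forcing a sum of 59.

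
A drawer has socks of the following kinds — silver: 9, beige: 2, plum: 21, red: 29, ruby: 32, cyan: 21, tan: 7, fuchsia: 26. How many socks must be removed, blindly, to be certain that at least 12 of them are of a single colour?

74

An adversary could hand out at most 11 socks per colour (silver, beige, tan run out sooner): 9 + 2 + 11 + 11 + 11 + 11 + 7 + 11 = 73 socks and still no colour has 12.
One more sock lands in a colour already at 11, so 74 draws are enough and 73 are not.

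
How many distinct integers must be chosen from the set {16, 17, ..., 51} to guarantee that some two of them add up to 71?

21

Group the elements by complementary pair {x, 71−x}: {20,51}, {21,50}, {22,49}, …, giving 16 two-element pairs and 4 integers whose partner 71−x falls outside [16,51].
Treating each of those 20 groups as a pigeonhole, one can pick one integer per group — 20 integers — with no two summing to 71.
The 21st integer lands in an occupied pair, forcing a sum of 71.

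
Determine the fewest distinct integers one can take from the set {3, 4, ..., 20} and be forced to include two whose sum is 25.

11

A set avoiding the sum 25 can contain at most one of each pair {x, 25−x}, plus the 2 elements whose complement lies outside the range.
The integers 3, …, 12 (10 of them) are such a set: any two sum to at least 3+4 = 7 and at most 11+12 = 23 < 25.
Pigeonhole: any 11th integer completes one of the 8 pairs, so 11 choices force a sum of 25.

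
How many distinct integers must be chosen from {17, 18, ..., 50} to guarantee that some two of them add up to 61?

A set avoiding the sum 61 can contain at most one of each pair {x, 61−x}, plus the 6 elements whose complement lies outside the range.
The integers 31, …, 50 (20 of them) are such a set: any two sum to at least 31+32 = 63 > 61.
By the pigeonhole principle, any 21st integer completes one of the 14 pairs, so 21 choices force a sum of 61.

21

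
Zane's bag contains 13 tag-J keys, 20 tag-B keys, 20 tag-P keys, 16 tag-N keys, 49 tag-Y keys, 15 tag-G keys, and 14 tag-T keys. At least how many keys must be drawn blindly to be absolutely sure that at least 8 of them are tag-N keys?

In the worst case for collecting tag-N keys, every non-tag-N key comes out first.
There are 13 + 20 + 20 + 49 + 15 + 14 = 131 non-tag-N keys altogether.
After those, each further key must be tag-N, so 131 + 8 = 139 draws guarantee 8 tag-N keys.

139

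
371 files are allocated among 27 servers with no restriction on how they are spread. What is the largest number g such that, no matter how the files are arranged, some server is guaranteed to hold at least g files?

14

The 27 servers are the holes and the 371 files are the pigeons.
If every server held at most 13 files, the total would be at most 27 × 13 = 351, which is less than 371.
So some server holds at least ⌈371/27⌉ = 14 files.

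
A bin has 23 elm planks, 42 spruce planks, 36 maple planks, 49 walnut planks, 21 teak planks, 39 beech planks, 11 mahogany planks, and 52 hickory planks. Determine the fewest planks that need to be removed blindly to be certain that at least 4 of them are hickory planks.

In the worst case for collecting hickory planks, every non-hickory plank comes out first.
There are 23 + 42 + 36 + 49 + 21 + 39 + 11 = 221 non-hickory planks altogether.
After those, each further plank must be hickory, so 221 + 4 = 225 draws guarantee 4 hickory planks.

225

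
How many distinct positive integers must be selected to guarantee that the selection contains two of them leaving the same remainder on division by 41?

42

By pigeonhole, the 41 residue classes mod 41 are the pigeonholes.
With 41 integers one could put 1 in each residue class and have no class reach 2.
The 42nd integer pushes some class to 2, so 41·1 + 1 = 42.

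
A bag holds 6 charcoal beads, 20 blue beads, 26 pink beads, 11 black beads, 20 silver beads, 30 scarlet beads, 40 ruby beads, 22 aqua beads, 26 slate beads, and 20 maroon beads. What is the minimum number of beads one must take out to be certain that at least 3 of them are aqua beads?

202

In the worst case for collecting aqua beads, every non-aqua bead comes out first.
There are 6 + 20 + 26 + 11 + 20 + 30 + 40 + 26 + 20 = 199 non-aqua beads altogether.
After those, each further bead must be aqua, so 199 + 3 = 202 draws guarantee 3 aqua beads.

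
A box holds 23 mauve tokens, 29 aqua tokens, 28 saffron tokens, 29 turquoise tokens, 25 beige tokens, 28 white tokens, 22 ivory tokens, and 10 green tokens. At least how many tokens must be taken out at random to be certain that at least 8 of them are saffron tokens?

In the worst case for collecting saffron tokens, every non-saffron token comes out first.
There are 23 + 29 + 29 + 25 + 28 + 22 + 10 = 166 non-saffron tokens altogether.
After those, each further token must be saffron, so 166 + 8 = 174 draws guarantee 8 saffron tokens.

174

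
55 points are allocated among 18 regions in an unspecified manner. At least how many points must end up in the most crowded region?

4

The 18 regions are the holes and the 55 points are the pigeons.
If every region held at most 3 points, the total would be at most 18 × 3 = 54, which is less than 55.
So some region holds at least ⌈55/18⌉ = 4 points.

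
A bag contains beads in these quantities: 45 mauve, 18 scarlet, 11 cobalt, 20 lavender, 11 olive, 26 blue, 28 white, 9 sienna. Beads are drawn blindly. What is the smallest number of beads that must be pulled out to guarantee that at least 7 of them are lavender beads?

In the worst case for collecting lavender beads, every non-lavender bead comes out first.
There are 45 + 18 + 11 + 11 + 26 + 28 + 9 = 148 non-lavender beads altogether.
After those, each further bead must be lavender, so 148 + 7 = 155 draws guarantee 7 lavender beads.

155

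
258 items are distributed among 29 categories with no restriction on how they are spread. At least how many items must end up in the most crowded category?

9

The 29 categories are the holes and the 258 items are the pigeons.
If every category held at most 8 items, the total would be at most 29 × 8 = 232, which is less than 258.
So some category holds at least ⌈258/29⌉ = 9 items.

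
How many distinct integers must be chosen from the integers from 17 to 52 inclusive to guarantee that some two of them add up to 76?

A set avoiding the sum 76 can contain at most one of each pair {x, 76−x}, plus the 8 elements whose complement lies outside the range or equal to its own complement.
The integers 17, …, 38 (22 of them) are such a set: any two sum to at least 17+18 = 35 and at most 37+38 = 75 < 76.
Any 23rd integer completes one of the 14 pairs, so 23 choices force a sum of 76.

23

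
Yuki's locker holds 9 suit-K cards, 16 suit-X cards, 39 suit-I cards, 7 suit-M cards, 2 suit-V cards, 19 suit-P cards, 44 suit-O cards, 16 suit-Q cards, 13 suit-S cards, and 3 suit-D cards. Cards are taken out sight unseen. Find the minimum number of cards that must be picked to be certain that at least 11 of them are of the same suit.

An adversary could hand out at most 10 cards per suit (4 suits run out sooner): 9 + 10 + 10 + 7 + 2 + 10 + 10 + 10 + 10 + 3 = 81 cards and still no suit has 11.
One more card lands in a suit already at 10, so 82 draws are enough and 81 are not.

82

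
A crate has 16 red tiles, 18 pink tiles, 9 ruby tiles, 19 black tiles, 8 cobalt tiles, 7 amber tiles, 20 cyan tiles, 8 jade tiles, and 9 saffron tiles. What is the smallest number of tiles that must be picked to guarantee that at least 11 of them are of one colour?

By the pigeonhole principle, the 9 colours are the holes; the tiles drawn are the pigeons.
To avoid 11 of any one colour, the worst case takes at most 10 of each colour, or every tile of a colour that has fewer than 10.
That gives 10 + 10 + 9 + 10 + 8 + 7 + 10 + 8 + 9 = 81 tiles with no colour reaching 11.
The next tile forces some colour to 11, so 81 + 1 = 82.

82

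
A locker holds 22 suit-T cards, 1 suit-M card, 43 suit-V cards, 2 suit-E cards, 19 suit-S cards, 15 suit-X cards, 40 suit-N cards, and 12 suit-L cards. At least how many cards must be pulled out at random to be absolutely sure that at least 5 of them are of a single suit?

28

The 8 suits are the holes; the cards drawn are the pigeons.
To avoid 5 of any one suit, the worst case takes at most 4 of each suit, or every card of a suit that has fewer than 4.
That gives 4 + 1 + 4 + 2 + 4 + 4 + 4 + 4 = 27 cards with no suit reaching 5.
The next card forces some suit to 5, so 27 + 1 = 28.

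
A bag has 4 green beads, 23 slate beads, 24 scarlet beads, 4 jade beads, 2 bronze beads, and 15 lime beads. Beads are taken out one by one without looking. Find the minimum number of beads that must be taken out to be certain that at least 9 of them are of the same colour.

Put each drawn bead into a box by colour. The largest draw with every box below 9 takes min(count, 8) from each colour; colours with fewer than 8 contribute all they have.
Σ min(cᵢ, 8) = 4 + 8 + 8 + 4 + 2 + 8 = 34.
Draw number 34 + 1 = 35 must push one box to 9.

35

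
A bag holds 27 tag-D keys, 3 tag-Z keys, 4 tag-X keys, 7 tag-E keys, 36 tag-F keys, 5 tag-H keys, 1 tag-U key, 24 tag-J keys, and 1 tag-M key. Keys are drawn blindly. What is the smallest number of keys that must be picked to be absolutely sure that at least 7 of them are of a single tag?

Put each drawn key into a box by tag. The largest draw with every box below 7 takes min(count, 6) from each tag; tags with fewer than 6 contribute all they have.
Σ min(cᵢ, 6) = 6 + 3 + 4 + 6 + 6 + 5 + 1 + 6 + 1 = 38.
Draw number 38 + 1 = 39 must push one box to 7.

39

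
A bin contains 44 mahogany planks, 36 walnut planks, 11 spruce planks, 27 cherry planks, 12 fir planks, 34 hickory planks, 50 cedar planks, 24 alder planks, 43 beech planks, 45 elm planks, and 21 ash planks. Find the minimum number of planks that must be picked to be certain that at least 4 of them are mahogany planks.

307

In the worst case for collecting mahogany planks, every non-mahogany plank comes out first.
There are 36 + 11 + 27 + 12 + 34 + 50 + 24 + 43 + 45 + 21 = 303 non-mahogany planks altogether.
After those, each further plank must be mahogany, so 303 + 4 = 307 draws guarantee 4 mahogany planks.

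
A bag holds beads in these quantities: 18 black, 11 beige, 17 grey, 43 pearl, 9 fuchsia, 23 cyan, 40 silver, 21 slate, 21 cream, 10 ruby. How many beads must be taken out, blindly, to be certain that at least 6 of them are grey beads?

In the worst case for collecting grey beads, every non-grey bead comes out first.
There are 18 + 11 + 43 + 9 + 23 + 40 + 21 + 21 + 10 = 196 non-grey beads altogether.
After those, each further bead must be grey, so 196 + 6 = 202 draws guarantee 6 grey beads.

202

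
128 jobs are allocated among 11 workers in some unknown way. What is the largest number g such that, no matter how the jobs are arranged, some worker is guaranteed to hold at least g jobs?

12

The 11 workers are the holes and the 128 jobs are the pigeons.
If every worker held at most 11 jobs, the total would be at most 11 × 11 = 121, which is less than 128.
So some worker holds at least ⌈128/11⌉ = 12 jobs.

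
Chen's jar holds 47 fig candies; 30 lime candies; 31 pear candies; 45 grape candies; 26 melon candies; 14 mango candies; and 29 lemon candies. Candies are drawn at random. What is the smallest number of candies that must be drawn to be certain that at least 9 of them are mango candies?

217

In the worst case for collecting mango candies, every non-mango candy comes out first.
There are 47 + 30 + 31 + 45 + 26 + 29 = 208 non-mango candies altogether.
After those, each further candy must be mango, so 208 + 9 = 217 draws guarantee 9 mango candies.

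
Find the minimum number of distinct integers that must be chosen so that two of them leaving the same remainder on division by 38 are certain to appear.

By the pigeonhole principle, the 38 residue classes mod 38 are the pigeonholes.
With 38 integers one could put 1 in each residue class and have no class reach 2.
The 39th integer pushes some class to 2, so 38·1 + 1 = 39.

39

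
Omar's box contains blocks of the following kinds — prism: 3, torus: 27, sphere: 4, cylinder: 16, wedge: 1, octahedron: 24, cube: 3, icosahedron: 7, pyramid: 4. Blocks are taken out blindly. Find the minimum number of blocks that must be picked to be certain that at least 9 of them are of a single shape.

47

By the pigeonhole principle, put each drawn block into a box by shape. The largest draw with every box below 9 takes min(count, 8) from each shape; shapes with fewer than 8 contribute all they have.
Σ min(cᵢ, 8) = 3 + 8 + 4 + 8 + 1 + 8 + 3 + 7 + 4 = 46.
Draw number 46 + 1 = 47 must push one box to 9.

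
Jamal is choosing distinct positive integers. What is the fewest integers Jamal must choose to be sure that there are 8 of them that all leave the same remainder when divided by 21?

148

By pigeonhole, the 21 residue classes mod 21 are the pigeonholes.
With 147 integers one could put 7 in each residue class and have no class reach 8.
The 148th integer pushes some class to 8, so 21·7 + 1 = 148.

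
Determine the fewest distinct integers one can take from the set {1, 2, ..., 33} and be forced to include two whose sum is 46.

Group the elements by complementary pair {x, 46−x}: {13,33}, {14,32}, {15,31}, …, giving 10 two-element pairs, the single value 23 (it cannot pair with itself since the integers are distinct), and 12 integers whose partner 46−x falls outside [1,33].
Treating each of those 23 groups as a pigeonhole, one can pick one integer per group — 23 integers — with no two summing to 46.
The 24th integer lands in an occupied pair, forcing a sum of 46.

24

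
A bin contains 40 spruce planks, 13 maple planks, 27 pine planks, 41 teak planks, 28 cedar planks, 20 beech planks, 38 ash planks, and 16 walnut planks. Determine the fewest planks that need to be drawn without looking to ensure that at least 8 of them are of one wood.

57

By the pigeonhole principle, the 8 woods are the holes; the planks drawn are the pigeons.
To avoid 8 of any one wood, the worst case takes at most 7 of each wood.
That gives 7 + 7 + 7 + 7 + 7 + 7 + 7 + 7 = 56 planks with no wood reaching 8.
The next plank forces some wood to 8, so 56 + 1 = 57.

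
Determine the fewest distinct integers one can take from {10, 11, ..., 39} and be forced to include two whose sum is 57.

20

A set avoiding the sum 57 can contain at most one of each pair {x, 57−x}, plus the 8 elements whose complement lies outside the range.
The integers 10, …, 28 (19 of them) are such a set: any two sum to at least 10+11 = 21 and at most 27+28 = 55 < 57.
By pigeonhole, any 20th integer completes one of the 11 pairs, so 20 choices force a sum of 57.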